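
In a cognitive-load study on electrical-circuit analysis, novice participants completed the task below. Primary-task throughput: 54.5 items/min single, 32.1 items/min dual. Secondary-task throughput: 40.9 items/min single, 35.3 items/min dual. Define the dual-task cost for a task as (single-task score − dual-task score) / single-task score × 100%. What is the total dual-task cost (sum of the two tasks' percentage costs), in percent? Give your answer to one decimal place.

Primary cost = (54.5 − 32.1) / 54.5 × 100% = 41.1009%.
Secondary cost = (40.9 − 35.3) / 40.9 × 100% = 13.6919%.
Total = 41.1009% + 13.6919% = 54.7928% ≈ 54.8%.

54.8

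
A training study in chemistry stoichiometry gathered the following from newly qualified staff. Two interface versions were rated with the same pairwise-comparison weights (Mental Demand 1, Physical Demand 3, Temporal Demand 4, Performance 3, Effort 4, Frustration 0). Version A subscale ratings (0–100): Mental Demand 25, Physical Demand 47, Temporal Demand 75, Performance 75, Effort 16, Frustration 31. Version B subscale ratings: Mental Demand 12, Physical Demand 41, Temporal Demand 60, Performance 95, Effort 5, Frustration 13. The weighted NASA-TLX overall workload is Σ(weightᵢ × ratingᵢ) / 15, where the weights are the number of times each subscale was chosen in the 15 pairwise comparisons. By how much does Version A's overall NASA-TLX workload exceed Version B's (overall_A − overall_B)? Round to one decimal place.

Version A weighted sum = 1·25 + 3·47 + 4·75 + 3·75 + 4·16 + 0·31 = 25 + 141 + 300 + 225 + 64 + 0 = 755; overall_A = 755/15 = 50.3333.
Version B weighted sum = 1·12 + 3·41 + 4·60 + 3·95 + 4·5 + 0·13 = 12 + 123 + 240 + 285 + 20 + 0 = 680; overall_B = 680/15 = 45.3333.
Difference = 50.3333 − 45.3333 = 5.0000 ≈ 5.0.

5.0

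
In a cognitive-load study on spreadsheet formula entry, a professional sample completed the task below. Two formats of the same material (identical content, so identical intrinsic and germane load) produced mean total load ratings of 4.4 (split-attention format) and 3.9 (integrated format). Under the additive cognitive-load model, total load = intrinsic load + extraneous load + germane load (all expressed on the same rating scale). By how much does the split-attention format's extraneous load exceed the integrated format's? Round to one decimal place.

0.5

Intrinsic and germane load are equal across formats, so the difference in total load equals the difference in extraneous load.
Extraneous-load difference = 4.4 − 3.9 = 0.5.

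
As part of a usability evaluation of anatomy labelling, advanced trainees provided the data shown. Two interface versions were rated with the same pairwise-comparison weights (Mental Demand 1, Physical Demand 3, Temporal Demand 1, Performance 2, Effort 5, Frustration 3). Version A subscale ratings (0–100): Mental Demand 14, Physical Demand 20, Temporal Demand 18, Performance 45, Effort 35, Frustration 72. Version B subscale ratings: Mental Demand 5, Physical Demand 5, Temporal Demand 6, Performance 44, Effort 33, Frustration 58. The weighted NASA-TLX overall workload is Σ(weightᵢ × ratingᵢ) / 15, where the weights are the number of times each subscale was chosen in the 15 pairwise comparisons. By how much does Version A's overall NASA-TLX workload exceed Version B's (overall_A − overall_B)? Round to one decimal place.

Version A weighted sum = 1·14 + 3·20 + 1·18 + 2·45 + 5·35 + 3·72 = 14 + 60 + 18 + 90 + 175 + 216 = 573; overall_A = 573/15 = 38.2000.
Version B weighted sum = 1·5 + 3·5 + 1·6 + 2·44 + 5·33 + 3·58 = 5 + 15 + 6 + 88 + 165 + 174 = 453; overall_B = 453/15 = 30.2000.
Difference = 38.2000 − 30.2000 = 8.0000 ≈ 8.0.

8.0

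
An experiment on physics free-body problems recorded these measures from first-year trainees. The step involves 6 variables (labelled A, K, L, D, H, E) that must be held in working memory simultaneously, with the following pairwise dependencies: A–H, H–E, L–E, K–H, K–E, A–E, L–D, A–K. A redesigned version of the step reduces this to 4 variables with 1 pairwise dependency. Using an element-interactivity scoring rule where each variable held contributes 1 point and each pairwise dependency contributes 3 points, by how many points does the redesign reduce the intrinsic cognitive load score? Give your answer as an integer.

23

Original: 6 × 1 + 8 × 3 = 6 + 24 = 30.
Redesigned: 4 × 1 + 1 × 3 = 4 + 3 = 7.
Reduction = 30 − 7 = 23.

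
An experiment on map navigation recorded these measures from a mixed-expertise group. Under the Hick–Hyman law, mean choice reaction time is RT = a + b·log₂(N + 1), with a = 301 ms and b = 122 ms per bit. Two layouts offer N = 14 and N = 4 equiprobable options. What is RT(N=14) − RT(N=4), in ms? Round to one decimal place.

193.4

RT(14) = 301 + 122·log₂(15) = 301 + 122·3.9069 = 777.6418 ms.
RT(4) = 301 + 122·log₂(5) = 301 + 122·2.3219 = 584.2718 ms.
Difference = 777.6418 − 584.2718 = 193.3700 ≈ 193.4 ms.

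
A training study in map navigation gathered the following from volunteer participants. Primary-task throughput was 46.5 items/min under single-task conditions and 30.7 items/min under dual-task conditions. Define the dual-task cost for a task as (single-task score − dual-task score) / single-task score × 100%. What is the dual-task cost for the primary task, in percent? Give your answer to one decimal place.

Cost = (46.5 − 30.7) / 46.5 × 100%
     = 15.8000 / 46.5 × 100% = 33.9785%.
≈ 34.0%.

34.0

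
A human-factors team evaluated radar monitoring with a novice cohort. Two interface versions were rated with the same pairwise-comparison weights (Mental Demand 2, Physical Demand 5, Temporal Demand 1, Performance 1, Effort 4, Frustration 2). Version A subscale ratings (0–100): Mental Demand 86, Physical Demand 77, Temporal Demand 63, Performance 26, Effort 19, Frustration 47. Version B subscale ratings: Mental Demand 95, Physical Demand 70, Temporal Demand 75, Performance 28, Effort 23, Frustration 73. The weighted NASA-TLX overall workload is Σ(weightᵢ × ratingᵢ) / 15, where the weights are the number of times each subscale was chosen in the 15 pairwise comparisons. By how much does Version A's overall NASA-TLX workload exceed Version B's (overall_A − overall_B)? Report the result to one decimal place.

Version A weighted sum = 2·86 + 5·77 + 1·63 + 1·26 + 4·19 + 2·47 = 172 + 385 + 63 + 26 + 76 + 94 = 816; overall_A = 816/15 = 54.4000.
Version B weighted sum = 2·95 + 5·70 + 1·75 + 1·28 + 4·23 + 2·73 = 190 + 350 + 75 + 28 + 92 + 146 = 881; overall_B = 881/15 = 58.7333.
Difference = 54.4000 − 58.7333 = -4.3333 ≈ -4.3.

-4.3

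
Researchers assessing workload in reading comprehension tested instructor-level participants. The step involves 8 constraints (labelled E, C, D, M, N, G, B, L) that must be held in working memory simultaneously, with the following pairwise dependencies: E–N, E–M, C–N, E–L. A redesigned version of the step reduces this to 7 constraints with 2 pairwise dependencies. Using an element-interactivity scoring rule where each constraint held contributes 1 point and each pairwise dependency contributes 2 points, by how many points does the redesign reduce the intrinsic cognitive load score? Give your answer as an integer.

Original: 8 × 1 + 4 × 2 = 8 + 8 = 16.
Redesigned: 7 × 1 + 2 × 2 = 7 + 4 = 11.
Reduction = 16 − 11 = 5.

5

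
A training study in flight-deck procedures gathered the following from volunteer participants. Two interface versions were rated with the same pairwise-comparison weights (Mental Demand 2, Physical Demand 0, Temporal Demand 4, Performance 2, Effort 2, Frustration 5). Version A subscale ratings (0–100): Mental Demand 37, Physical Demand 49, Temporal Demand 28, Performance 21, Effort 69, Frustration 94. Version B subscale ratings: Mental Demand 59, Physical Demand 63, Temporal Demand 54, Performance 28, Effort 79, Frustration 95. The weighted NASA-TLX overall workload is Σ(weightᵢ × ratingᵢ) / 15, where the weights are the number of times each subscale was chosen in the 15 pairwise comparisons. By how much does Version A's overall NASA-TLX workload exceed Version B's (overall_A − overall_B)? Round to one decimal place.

-12.5

Version A weighted sum = 2·37 + 0·49 + 4·28 + 2·21 + 2·69 + 5·94 = 74 + 0 + 112 + 42 + 138 + 470 = 836; overall_A = 836/15 = 55.7333.
Version B weighted sum = 2·59 + 0·63 + 4·54 + 2·28 + 2·79 + 5·95 = 118 + 0 + 216 + 56 + 158 + 475 = 1023; overall_B = 1023/15 = 68.2000.
Difference = 55.7333 − 68.2000 = -12.4667 ≈ -12.5.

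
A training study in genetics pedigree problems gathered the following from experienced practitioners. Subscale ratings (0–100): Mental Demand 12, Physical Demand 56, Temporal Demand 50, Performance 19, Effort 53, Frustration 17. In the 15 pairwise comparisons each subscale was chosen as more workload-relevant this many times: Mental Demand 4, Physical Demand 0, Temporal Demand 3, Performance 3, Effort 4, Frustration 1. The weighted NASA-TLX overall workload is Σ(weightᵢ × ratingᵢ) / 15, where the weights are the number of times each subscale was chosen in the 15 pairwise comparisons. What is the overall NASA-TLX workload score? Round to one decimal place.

32.3

The tallies are the weights (they sum to 15).
Weighted sum = 4·12 + 0·56 + 3·50 + 3·19 + 4·53 + 1·17
            = 48 + 0 + 150 + 57 + 212 + 17 = 484.
Overall workload = 484 / 15 = 32.2667 ≈ 32.3.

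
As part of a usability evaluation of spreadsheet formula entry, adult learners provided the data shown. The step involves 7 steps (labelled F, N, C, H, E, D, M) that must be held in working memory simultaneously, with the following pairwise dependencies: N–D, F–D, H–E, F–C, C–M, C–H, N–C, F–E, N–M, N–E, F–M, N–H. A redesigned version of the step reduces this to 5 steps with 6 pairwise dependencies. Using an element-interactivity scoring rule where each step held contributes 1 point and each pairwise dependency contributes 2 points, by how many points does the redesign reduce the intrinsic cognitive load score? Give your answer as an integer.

Original: 7 × 1 + 12 × 2 = 7 + 24 = 31.
Redesigned: 5 × 1 + 6 × 2 = 5 + 12 = 17.
Reduction = 31 − 17 = 14.

14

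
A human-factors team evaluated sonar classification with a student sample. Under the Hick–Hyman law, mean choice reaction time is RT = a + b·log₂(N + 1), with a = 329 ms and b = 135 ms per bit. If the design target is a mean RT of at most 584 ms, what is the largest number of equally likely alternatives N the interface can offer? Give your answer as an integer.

Set 329 + 135·log₂(N + 1) ≤ 584.
log₂(N + 1) ≤ (584 − 329) / 135 = 1.8889.
N + 1 ≤ 2^1.8889 = 3.7035.
N ≤ 2.7035, so the largest integer N is 2.

2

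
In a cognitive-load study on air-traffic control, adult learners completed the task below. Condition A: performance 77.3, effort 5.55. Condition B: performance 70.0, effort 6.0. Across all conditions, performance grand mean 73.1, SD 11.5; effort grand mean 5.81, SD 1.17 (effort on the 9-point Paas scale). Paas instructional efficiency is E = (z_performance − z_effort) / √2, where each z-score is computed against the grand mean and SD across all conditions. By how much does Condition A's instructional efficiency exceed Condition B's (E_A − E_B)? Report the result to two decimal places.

0.72

Condition A: z_P = (77.3 − 73.1)/11.5 = 0.3652; z_E = (5.55 − 5.81)/1.17 = -0.2222; E_A = (0.3652 − (-0.2222))/√2 = 0.4154.
Condition B: z_P = (70.0 − 73.1)/11.5 = -0.2696; z_E = (6.0 − 5.81)/1.17 = 0.1624; E_B = (-0.2696 − 0.1624)/√2 = -0.3055.
E_A − E_B = 0.4154 − (-0.3055) = 0.7209 ≈ 0.72.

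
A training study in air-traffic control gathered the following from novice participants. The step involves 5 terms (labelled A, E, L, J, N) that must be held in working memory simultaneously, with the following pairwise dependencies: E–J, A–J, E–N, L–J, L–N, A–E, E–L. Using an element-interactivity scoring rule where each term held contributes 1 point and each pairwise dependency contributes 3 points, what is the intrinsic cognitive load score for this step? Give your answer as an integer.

26

Count of terms held simultaneously: 5.
Count of pairwise dependencies listed: 7.
Element contribution: 5 × 1 = 5.
Interaction contribution: 7 × 3 = 21.
Intrinsic load = 5 + 21 = 26.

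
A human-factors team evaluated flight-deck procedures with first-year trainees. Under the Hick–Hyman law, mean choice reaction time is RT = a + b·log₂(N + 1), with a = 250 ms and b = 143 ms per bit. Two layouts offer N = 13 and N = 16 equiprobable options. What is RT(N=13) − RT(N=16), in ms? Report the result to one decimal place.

-40.1

RT(13) = 250 + 143·log₂(14) = 250 + 143·3.8074 = 794.4582 ms.
RT(16) = 250 + 143·log₂(17) = 250 + 143·4.0875 = 834.5125 ms.
Difference = 794.4582 − 834.5125 = -40.0543 ≈ -40.1 ms.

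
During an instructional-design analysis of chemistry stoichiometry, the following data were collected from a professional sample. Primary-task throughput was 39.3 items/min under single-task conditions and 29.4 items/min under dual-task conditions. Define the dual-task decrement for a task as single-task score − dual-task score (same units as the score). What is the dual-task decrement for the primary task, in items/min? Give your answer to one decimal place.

Decrement = 39.3 − 29.4 = 9.9000 items/min ≈ 9.9 items/min.

9.9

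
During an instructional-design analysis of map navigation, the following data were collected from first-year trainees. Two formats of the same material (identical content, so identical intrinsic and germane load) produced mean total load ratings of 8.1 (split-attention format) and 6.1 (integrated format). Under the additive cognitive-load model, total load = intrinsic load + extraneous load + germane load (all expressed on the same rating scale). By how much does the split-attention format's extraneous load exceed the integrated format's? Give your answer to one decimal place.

Intrinsic and germane load are equal across formats, so the difference in total load equals the difference in extraneous load.
Extraneous-load difference = 8.1 − 6.1 = 2.0.

2.0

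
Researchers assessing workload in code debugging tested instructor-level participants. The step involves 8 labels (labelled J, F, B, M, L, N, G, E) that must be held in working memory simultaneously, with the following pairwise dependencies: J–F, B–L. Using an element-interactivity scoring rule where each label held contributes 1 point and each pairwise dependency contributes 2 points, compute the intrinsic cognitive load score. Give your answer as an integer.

Count of labels held simultaneously: 8.
Count of pairwise dependencies listed: 2.
Element contribution: 8 × 1 = 8.
Interaction contribution: 2 × 2 = 4.
Intrinsic load = 8 + 4 = 12.

12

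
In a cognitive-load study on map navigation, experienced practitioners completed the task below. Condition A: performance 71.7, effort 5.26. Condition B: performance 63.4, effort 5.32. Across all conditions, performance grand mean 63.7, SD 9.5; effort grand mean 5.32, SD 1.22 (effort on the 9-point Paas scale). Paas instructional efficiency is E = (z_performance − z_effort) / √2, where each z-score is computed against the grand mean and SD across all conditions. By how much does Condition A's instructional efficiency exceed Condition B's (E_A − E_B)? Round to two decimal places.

0.65

Condition A: z_P = (71.7 − 63.7)/9.5 = 0.8421; z_E = (5.26 − 5.32)/1.22 = -0.0492; E_A = (0.8421 − (-0.0492))/√2 = 0.6302.
Condition B: z_P = (63.4 − 63.7)/9.5 = -0.0316; z_E = (5.32 − 5.32)/1.22 = 0.0000; E_B = (-0.0316 − 0.0000)/√2 = -0.0223.
E_A − E_B = 0.6302 − (-0.0223) = 0.6525 ≈ 0.65.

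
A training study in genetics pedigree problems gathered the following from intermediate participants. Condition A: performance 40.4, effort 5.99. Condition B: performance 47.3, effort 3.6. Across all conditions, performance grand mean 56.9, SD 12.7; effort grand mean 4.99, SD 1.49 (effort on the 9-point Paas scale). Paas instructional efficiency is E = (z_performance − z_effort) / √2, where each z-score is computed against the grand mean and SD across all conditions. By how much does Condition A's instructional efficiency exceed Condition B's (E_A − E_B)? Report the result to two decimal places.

-1.52

Condition A: z_P = (40.4 − 56.9)/12.7 = -1.2992; z_E = (5.99 − 4.99)/1.49 = 0.6711; E_A = (-1.2992 − 0.6711)/√2 = -1.3932.
Condition B: z_P = (47.3 − 56.9)/12.7 = -0.7559; z_E = (3.6 − 4.99)/1.49 = -0.9329; E_B = (-0.7559 − (-0.9329))/√2 = 0.1252.
E_A − E_B = -1.3932 − 0.1252 = -1.5184 ≈ -1.52.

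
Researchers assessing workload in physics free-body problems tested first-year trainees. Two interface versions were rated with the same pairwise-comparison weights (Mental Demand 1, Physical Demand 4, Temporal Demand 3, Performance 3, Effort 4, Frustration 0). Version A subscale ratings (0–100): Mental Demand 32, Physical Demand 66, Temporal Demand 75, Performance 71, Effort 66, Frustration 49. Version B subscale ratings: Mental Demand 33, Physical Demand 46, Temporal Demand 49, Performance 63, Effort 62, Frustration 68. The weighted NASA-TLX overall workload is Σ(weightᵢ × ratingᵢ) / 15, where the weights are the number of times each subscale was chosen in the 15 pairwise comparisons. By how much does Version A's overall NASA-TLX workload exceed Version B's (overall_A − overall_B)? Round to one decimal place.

Version A weighted sum = 1·32 + 4·66 + 3·75 + 3·71 + 4·66 + 0·49 = 32 + 264 + 225 + 213 + 264 + 0 = 998; overall_A = 998/15 = 66.5333.
Version B weighted sum = 1·33 + 4·46 + 3·49 + 3·63 + 4·62 + 0·68 = 33 + 184 + 147 + 189 + 248 + 0 = 801; overall_B = 801/15 = 53.4000.
Difference = 66.5333 − 53.4000 = 13.1333 ≈ 13.1.

13.1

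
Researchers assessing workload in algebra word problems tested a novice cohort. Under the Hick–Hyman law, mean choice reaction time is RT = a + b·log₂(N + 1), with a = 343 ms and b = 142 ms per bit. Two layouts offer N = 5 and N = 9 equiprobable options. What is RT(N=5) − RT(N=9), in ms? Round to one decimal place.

-104.6

RT(5) = 343 + 142·log₂(6) = 343 + 142·2.5850 = 710.0700 ms.
RT(9) = 343 + 142·log₂(10) = 343 + 142·3.3219 = 814.7098 ms.
Difference = 710.0700 − 814.7098 = -104.6398 ≈ -104.6 ms.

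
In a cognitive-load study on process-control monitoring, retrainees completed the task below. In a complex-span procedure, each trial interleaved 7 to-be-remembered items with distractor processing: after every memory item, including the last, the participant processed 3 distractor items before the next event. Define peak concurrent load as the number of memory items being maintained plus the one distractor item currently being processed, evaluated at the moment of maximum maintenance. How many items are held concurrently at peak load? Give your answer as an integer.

8

Maintenance is greatest during the distractor(s) after memory item 7: all 7 memory items are being held.
One distractor item is concurrently being processed.
Peak concurrent load = 7 + 1 = 8 items.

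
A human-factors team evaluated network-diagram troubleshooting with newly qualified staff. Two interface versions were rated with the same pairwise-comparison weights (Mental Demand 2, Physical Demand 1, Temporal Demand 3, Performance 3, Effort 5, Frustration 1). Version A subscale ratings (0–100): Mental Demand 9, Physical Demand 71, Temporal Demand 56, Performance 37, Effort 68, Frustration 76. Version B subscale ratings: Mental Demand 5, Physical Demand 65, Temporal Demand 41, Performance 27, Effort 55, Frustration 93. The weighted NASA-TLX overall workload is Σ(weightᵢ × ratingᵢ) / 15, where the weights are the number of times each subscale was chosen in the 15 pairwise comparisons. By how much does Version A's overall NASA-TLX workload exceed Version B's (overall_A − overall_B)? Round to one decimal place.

Version A weighted sum = 2·9 + 1·71 + 3·56 + 3·37 + 5·68 + 1·76 = 18 + 71 + 168 + 111 + 340 + 76 = 784; overall_A = 784/15 = 52.2667.
Version B weighted sum = 2·5 + 1·65 + 3·41 + 3·27 + 5·55 + 1·93 = 10 + 65 + 123 + 81 + 275 + 93 = 647; overall_B = 647/15 = 43.1333.
Difference = 52.2667 − 43.1333 = 9.1334 ≈ 9.1.

9.1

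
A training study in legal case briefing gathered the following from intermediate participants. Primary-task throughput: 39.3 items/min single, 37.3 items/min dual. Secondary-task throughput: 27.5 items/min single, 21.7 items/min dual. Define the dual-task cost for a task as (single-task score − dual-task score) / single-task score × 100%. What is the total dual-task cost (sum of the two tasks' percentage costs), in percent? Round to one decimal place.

Primary cost = (39.3 − 37.3) / 39.3 × 100% = 5.0891%.
Secondary cost = (27.5 − 21.7) / 27.5 × 100% = 21.0909%.
Total = 5.0891% + 21.0909% = 26.1800% ≈ 26.2%.

26.2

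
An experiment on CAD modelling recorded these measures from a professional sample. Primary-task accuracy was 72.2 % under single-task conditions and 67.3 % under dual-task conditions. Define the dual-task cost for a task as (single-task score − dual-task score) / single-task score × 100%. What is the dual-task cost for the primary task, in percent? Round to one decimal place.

6.8

Cost = (72.2 − 67.3) / 72.2 × 100%
     = 4.9000 / 72.2 × 100% = 6.7867%.
≈ 6.8%.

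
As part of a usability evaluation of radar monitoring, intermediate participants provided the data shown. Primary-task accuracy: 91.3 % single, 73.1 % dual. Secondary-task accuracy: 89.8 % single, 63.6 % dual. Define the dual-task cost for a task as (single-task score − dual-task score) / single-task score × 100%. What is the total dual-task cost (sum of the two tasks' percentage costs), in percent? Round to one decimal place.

49.1

Primary cost = (91.3 − 73.1) / 91.3 × 100% = 19.9343%.
Secondary cost = (89.8 − 63.6) / 89.8 × 100% = 29.1759%.
Total = 19.9343% + 29.1759% = 49.1102% ≈ 49.1%.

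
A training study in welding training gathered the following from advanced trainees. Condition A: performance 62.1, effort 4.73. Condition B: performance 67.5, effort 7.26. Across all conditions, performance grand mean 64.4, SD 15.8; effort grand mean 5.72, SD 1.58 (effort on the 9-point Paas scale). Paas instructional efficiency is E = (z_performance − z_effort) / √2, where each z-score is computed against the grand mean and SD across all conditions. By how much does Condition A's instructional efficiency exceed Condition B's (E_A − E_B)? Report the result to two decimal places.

Condition A: z_P = (62.1 − 64.4)/15.8 = -0.1456; z_E = (4.73 − 5.72)/1.58 = -0.6266; E_A = (-0.1456 − (-0.6266))/√2 = 0.3401.
Condition B: z_P = (67.5 − 64.4)/15.8 = 0.1962; z_E = (7.26 − 5.72)/1.58 = 0.9747; E_B = (0.1962 − 0.9747)/√2 = -0.5505.
E_A − E_B = 0.3401 − (-0.5505) = 0.8906 ≈ 0.89.

0.89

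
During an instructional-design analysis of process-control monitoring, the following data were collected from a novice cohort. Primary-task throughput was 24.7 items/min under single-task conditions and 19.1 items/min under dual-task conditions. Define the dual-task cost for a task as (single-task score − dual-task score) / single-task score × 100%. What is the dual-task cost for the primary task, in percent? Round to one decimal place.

Cost = (24.7 − 19.1) / 24.7 × 100%
     = 5.6000 / 24.7 × 100% = 22.6721%.
≈ 22.7%.

22.7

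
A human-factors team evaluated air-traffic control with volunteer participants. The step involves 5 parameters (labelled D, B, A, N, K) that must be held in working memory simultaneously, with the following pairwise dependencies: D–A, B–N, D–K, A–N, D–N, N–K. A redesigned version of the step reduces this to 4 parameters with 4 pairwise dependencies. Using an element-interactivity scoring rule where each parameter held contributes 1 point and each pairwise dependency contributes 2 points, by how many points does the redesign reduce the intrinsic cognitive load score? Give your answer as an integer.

5

Original: 5 × 1 + 6 × 2 = 5 + 12 = 17.
Redesigned: 4 × 1 + 4 × 2 = 4 + 8 = 12.
Reduction = 17 − 12 = 5.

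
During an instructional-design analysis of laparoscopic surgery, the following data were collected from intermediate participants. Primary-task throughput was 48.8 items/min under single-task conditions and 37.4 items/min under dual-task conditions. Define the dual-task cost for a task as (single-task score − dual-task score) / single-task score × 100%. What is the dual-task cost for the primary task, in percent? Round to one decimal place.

Cost = (48.8 − 37.4) / 48.8 × 100%
     = 11.4000 / 48.8 × 100% = 23.3607%.
≈ 23.4%.

23.4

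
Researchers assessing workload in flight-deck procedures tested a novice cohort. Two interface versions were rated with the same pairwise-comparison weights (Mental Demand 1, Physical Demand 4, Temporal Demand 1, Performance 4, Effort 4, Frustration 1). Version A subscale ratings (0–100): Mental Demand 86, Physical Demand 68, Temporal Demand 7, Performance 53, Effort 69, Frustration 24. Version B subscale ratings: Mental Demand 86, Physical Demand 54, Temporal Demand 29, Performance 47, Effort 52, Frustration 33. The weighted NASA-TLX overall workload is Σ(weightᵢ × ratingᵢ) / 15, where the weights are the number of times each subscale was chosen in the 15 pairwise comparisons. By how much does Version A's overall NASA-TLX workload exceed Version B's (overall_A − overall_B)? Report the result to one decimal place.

Version A weighted sum = 1·86 + 4·68 + 1·7 + 4·53 + 4·69 + 1·24 = 86 + 272 + 7 + 212 + 276 + 24 = 877; overall_A = 877/15 = 58.4667.
Version B weighted sum = 1·86 + 4·54 + 1·29 + 4·47 + 4·52 + 1·33 = 86 + 216 + 29 + 188 + 208 + 33 = 760; overall_B = 760/15 = 50.6667.
Difference = 58.4667 − 50.6667 = 7.8000 ≈ 7.8.

7.8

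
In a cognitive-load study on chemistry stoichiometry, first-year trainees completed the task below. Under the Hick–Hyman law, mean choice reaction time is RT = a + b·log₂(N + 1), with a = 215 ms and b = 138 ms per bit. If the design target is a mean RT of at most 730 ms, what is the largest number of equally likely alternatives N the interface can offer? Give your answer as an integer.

Set 215 + 138·log₂(N + 1) ≤ 730.
log₂(N + 1) ≤ (730 − 215) / 138 = 3.7319.
N + 1 ≤ 2^3.7319 = 13.2866.
N ≤ 12.2866, so the largest integer N is 12.

12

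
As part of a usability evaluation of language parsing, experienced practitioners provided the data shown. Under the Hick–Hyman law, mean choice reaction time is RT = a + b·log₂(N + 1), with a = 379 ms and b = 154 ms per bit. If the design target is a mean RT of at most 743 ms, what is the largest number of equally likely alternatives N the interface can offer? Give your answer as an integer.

4

Set 379 + 154·log₂(N + 1) ≤ 743.
log₂(N + 1) ≤ (743 − 379) / 154 = 2.3636.
N + 1 ≤ 2^2.3636 = 5.1465.
N ≤ 4.1465, so the largest integer N is 4.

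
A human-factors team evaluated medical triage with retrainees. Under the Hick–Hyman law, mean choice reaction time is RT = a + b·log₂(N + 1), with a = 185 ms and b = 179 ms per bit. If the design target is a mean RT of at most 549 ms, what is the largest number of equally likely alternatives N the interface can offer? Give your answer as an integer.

Set 185 + 179·log₂(N + 1) ≤ 549.
log₂(N + 1) ≤ (549 − 185) / 179 = 2.0335.
N + 1 ≤ 2^2.0335 = 4.0940.
N ≤ 3.0940, so the largest integer N is 3.

3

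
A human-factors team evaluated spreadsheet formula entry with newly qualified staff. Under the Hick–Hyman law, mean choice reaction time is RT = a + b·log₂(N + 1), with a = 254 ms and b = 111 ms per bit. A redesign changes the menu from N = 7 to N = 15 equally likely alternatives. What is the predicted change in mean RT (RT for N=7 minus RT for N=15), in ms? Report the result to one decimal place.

-111.0

RT(7) = 254 + 111·log₂(8) = 254 + 111·3.0000 = 587.0000 ms.
RT(15) = 254 + 111·log₂(16) = 254 + 111·4.0000 = 698.0000 ms.
Difference = 587.0000 − 698.0000 = -111.0000 ≈ -111.0 ms.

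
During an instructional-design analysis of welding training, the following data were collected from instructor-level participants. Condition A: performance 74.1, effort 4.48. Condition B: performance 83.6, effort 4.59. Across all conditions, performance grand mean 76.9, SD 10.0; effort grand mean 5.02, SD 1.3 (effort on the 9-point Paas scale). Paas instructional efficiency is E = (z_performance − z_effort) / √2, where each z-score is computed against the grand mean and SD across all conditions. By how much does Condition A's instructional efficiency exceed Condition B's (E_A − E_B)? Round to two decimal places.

Condition A: z_P = (74.1 − 76.9)/10.0 = -0.2800; z_E = (4.48 − 5.02)/1.3 = -0.4154; E_A = (-0.2800 − (-0.4154))/√2 = 0.0957.
Condition B: z_P = (83.6 − 76.9)/10.0 = 0.6700; z_E = (4.59 − 5.02)/1.3 = -0.3308; E_B = (0.6700 − (-0.3308))/√2 = 0.7077.
E_A − E_B = 0.0957 − 0.7077 = -0.6120 ≈ -0.61.

-0.61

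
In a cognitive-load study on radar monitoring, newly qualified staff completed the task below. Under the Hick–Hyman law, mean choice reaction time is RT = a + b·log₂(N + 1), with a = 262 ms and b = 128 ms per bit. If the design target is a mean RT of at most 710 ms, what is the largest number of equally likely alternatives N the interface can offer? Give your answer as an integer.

Set 262 + 128·log₂(N + 1) ≤ 710.
log₂(N + 1) ≤ (710 − 262) / 128 = 3.5000.
N + 1 ≤ 2^3.5000 = 11.3137.
N ≤ 10.3137, so the largest integer N is 10.

10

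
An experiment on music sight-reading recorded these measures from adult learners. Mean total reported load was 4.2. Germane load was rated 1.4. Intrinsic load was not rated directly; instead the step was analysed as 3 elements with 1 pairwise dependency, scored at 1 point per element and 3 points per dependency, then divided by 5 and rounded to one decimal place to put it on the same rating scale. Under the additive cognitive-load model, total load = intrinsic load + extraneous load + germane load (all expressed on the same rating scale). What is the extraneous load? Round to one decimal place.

1.6

Intrinsic (element-interactivity): (3 × 1 + 1 × 3) / 5 = 6 / 5 = 1.2000 → 1.2.
extraneous load = total − intrinsic − germane
             = 4.2 − 1.2 − 1.4 = 1.6.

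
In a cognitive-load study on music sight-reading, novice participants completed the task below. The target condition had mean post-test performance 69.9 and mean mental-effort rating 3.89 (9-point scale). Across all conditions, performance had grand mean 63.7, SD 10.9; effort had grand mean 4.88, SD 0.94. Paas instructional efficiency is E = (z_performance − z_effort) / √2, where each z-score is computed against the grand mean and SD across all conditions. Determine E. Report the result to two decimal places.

1.15

z_performance = (69.9 − 63.7) / 10.9 = 6.2000 / 10.9 = 0.5688.
z_effort = (3.89 − 4.88) / 0.94 = -0.9900 / 0.94 = -1.0532.
z_P − z_E = 0.5688 − (-1.0532) = 1.6220.
E = 1.6220 / √2 = 1.6220 / 1.41421 = 1.1469 ≈ 1.15.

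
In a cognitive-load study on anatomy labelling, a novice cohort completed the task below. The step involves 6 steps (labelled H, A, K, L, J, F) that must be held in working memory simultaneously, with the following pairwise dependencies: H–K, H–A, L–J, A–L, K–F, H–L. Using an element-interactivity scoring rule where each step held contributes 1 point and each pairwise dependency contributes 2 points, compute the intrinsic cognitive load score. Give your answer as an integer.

18

Count of steps held simultaneously: 6.
Count of pairwise dependencies listed: 6.
Element contribution: 6 × 1 = 6.
Interaction contribution: 6 × 2 = 12.
Intrinsic load = 6 + 12 = 18.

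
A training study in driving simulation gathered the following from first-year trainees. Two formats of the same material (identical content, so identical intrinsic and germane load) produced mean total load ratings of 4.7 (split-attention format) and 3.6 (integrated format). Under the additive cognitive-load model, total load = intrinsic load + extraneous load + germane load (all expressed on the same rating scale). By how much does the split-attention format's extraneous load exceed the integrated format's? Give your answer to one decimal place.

1.1

Intrinsic and germane load are equal across formats, so the difference in total load equals the difference in extraneous load.
Extraneous-load difference = 4.7 − 3.6 = 1.1.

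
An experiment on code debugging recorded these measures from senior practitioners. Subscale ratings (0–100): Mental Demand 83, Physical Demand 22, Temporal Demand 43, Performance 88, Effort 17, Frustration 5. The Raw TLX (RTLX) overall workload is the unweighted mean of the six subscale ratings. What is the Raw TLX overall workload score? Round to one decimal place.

43.0

Sum of ratings = 83 + 22 + 43 + 88 + 17 + 5 = 258.
RTLX = 258 / 6 = 43.0000 ≈ 43.0.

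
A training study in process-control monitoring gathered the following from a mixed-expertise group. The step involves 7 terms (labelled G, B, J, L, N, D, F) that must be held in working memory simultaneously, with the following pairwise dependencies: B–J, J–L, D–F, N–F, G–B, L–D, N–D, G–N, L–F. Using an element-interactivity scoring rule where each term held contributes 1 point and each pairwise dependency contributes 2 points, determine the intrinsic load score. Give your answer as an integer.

25

Count of terms held simultaneously: 7.
Count of pairwise dependencies listed: 9.
Element contribution: 7 × 1 = 7.
Interaction contribution: 9 × 2 = 18.
Intrinsic load = 7 + 18 = 25.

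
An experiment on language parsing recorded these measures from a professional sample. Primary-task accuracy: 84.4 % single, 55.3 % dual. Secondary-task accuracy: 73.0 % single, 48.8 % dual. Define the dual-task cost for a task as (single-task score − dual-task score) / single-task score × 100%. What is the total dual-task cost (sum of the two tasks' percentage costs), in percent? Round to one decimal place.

67.6

Primary cost = (84.4 − 55.3) / 84.4 × 100% = 34.4787%.
Secondary cost = (73.0 − 48.8) / 73.0 × 100% = 33.1507%.
Total = 34.4787% + 33.1507% = 67.6294% ≈ 67.6%.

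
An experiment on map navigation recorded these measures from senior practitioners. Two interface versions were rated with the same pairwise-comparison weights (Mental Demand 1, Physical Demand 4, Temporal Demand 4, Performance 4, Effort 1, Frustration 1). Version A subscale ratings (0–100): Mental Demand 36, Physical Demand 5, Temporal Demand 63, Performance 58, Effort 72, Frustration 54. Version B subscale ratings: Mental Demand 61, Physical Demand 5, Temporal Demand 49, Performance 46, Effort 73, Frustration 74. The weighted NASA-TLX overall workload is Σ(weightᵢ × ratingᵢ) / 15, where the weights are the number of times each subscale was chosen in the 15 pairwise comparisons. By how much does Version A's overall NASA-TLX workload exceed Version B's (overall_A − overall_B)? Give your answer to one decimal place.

3.9

Version A weighted sum = 1·36 + 4·5 + 4·63 + 4·58 + 1·72 + 1·54 = 36 + 20 + 252 + 232 + 72 + 54 = 666; overall_A = 666/15 = 44.4000.
Version B weighted sum = 1·61 + 4·5 + 4·49 + 4·46 + 1·73 + 1·74 = 61 + 20 + 196 + 184 + 73 + 74 = 608; overall_B = 608/15 = 40.5333.
Difference = 44.4000 − 40.5333 = 3.8667 ≈ 3.9.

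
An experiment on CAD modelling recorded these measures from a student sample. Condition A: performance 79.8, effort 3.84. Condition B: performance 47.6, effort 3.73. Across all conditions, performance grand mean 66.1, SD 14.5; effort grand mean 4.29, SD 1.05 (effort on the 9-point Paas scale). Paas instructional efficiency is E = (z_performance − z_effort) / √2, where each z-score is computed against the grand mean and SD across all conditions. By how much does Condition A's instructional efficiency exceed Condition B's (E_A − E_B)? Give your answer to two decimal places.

1.50

Condition A: z_P = (79.8 − 66.1)/14.5 = 0.9448; z_E = (3.84 − 4.29)/1.05 = -0.4286; E_A = (0.9448 − (-0.4286))/√2 = 0.9711.
Condition B: z_P = (47.6 − 66.1)/14.5 = -1.2759; z_E = (3.73 − 4.29)/1.05 = -0.5333; E_B = (-1.2759 − (-0.5333))/√2 = -0.5251.
E_A − E_B = 0.9711 − (-0.5251) = 1.4962 ≈ 1.50.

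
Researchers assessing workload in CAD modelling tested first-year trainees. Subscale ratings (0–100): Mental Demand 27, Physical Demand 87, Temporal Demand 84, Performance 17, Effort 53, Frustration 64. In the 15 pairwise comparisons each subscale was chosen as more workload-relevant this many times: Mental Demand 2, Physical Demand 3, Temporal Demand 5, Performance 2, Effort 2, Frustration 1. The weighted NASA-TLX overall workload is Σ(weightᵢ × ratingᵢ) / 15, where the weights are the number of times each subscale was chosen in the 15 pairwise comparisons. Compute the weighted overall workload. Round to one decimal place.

The tallies are the weights (they sum to 15).
Weighted sum = 2·27 + 3·87 + 5·84 + 2·17 + 2·53 + 1·64
            = 54 + 261 + 420 + 34 + 106 + 64 = 939.
Overall workload = 939 / 15 = 62.6000 ≈ 62.6.

62.6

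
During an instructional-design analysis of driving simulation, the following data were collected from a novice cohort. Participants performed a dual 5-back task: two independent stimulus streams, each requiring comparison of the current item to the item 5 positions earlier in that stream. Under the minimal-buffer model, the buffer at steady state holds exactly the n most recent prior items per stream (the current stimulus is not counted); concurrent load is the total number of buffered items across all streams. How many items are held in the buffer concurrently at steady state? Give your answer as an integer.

10

Each stream's buffer holds its 5 most recent prior items.
Two independent streams: 2 × 5 = 10 buffered items at steady state.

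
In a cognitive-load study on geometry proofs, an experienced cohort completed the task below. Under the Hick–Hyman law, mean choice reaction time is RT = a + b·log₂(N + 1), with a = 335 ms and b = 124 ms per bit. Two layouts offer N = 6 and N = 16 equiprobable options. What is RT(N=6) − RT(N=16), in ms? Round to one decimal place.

-158.7

RT(6) = 335 + 124·log₂(7) = 335 + 124·2.8074 = 683.1176 ms.
RT(16) = 335 + 124·log₂(17) = 335 + 124·4.0875 = 841.8500 ms.
Difference = 683.1176 − 841.8500 = -158.7324 ≈ -158.7 ms.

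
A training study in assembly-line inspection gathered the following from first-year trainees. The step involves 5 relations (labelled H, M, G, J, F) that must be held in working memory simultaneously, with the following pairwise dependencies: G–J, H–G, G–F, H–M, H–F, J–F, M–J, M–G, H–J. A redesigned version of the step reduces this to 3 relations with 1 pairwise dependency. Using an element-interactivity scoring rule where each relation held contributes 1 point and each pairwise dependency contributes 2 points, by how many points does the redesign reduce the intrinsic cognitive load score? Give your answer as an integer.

Original: 5 × 1 + 9 × 2 = 5 + 18 = 23.
Redesigned: 3 × 1 + 1 × 2 = 3 + 2 = 5.
Reduction = 23 − 5 = 18.

18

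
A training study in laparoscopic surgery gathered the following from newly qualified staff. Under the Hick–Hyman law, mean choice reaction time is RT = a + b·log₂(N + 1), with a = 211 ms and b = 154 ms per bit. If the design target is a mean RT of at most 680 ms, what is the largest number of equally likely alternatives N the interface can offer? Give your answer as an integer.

Set 211 + 154·log₂(N + 1) ≤ 680.
log₂(N + 1) ≤ (680 − 211) / 154 = 3.0455.
N + 1 ≤ 2^3.0455 = 8.2563.
N ≤ 7.2563, so the largest integer N is 7.

7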